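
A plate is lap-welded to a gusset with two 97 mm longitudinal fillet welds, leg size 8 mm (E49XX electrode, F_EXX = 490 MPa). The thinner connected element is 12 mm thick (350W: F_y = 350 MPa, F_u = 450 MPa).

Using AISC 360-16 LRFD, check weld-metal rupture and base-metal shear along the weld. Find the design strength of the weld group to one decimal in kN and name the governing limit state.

Weld metal: throat = 0.707×8 = 5.656 mm, L = 2×97 = 194 mm. φR_n = 0.75 × 0.6 × 490 × 5.656 × 194 = 241.9 kN.
Base metal shear (12 mm plate): yield φR_n = 1.0×0.6×350×12×194 = 488.9 kN; rupture φR_n = 0.75×0.6×450×12×194 = 471.4 kN; take 471.4 kN (rupture).
Governing: min(241.9, 471.4) = 241.9 kN → weld metal.

241.9 kN (weld metal governs)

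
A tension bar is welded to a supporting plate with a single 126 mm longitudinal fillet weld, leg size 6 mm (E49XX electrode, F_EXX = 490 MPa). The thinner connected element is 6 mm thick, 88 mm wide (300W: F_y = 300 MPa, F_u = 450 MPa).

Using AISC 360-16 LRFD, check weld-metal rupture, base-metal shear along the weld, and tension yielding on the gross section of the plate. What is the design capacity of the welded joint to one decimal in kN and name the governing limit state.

Weld metal: throat = 0.707×6 = 4.242 mm, L = 126 mm. φR_n = 0.75 × 0.6 × 490 × 4.242 × 126 = 117.9 kN.
Base metal shear (6 mm plate): yield φR_n = 1.0×0.6×300×6×126 = 136.1 kN; rupture φR_n = 0.75×0.6×450×6×126 = 153.1 kN; take 136.1 kN (yield).
Tension yield (gross): A_g = 88×6 = 528 mm². φR_n = 0.90 × 300 × 528 = 142.6 kN.
Governing: min(117.9, 136.1, 142.6) = 117.9 kN → weld metal.

117.9 kN (weld metal governs)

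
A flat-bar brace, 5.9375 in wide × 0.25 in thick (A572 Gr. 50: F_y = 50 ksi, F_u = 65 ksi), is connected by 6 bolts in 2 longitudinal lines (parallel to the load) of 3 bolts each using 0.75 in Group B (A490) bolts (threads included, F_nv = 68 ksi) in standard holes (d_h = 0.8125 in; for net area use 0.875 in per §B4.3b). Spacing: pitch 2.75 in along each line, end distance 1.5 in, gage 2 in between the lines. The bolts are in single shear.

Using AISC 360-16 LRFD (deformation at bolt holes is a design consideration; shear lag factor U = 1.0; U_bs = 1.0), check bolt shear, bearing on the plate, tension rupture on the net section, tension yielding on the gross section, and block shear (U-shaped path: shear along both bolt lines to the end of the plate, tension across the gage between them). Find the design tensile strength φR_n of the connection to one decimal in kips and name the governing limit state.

Bolt shear: A_b = π(0.75)²/4 = 0.44179 in². φR_n = 0.75 × 68 × 0.44179 × 6 × 1 = 135.2 kips.
Bearing (0.25 in plate, F_u = 65 ksi): end bolts L_c = 1.5 − 0.8125/2 = 1.09375, R_n = min(1.2×1.09375×0.25×65, 2.4×0.75×0.25×65) = 21.328 kips/bolt; interior L_c = 2.75 − 0.8125 = 1.9375, R_n = 29.25 kips/bolt. φR_n = 0.75 × (2×21.328 + 4×29.25) = 119.7 kips.
Tension rupture (net): A_n = (5.9375 − 2×0.875)×0.25 = 1.0469 in² (U = 1.0, A_e = A_n). φR_n = 0.75 × 65 × 1.0469 = 51.0 kips.
Tension yield (gross): A_g = 5.9375×0.25 = 1.4844 in². φR_n = 0.90 × 50 × 1.4844 = 66.8 kips.
Block shear: shear path 2×[1.5+2×2.75] = 2×7 in, A_gv = 3.5, A_nv = 2×(7 − 2.5×0.875)×0.25 = 2.4063 in²; tension across gage: (2 − 1×0.875)×0.25 = 0.28125 in². R_n = min(0.6×65×2.4063, 0.6×50×3.5) + 1.0×65×0.28125 = min(93.846, 105) + 18.281 = 112.13 kips. φR_n = 0.75 × 112.13 = 84.1 kips.
Governing: min(135.2, 119.7, 51.0, 66.8, 84.1) = 51.0 kips → net-section rupture.

51.0 kips (net-section rupture governs)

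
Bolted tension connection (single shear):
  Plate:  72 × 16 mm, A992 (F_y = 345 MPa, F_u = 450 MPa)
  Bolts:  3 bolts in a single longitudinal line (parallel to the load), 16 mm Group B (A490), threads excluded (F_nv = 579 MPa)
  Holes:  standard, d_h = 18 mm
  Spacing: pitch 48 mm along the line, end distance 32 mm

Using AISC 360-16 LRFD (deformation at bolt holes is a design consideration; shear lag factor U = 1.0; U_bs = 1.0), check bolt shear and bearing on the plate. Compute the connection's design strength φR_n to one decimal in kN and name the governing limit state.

261.9 kN (bolt shear governs)

Bolt shear: A_b = π(16)²/4 = 201.06 mm². φR_n = 0.75 × 579 × 201.06 × 3 × 1 = 261.9 kN.
Bearing (16 mm plate, F_u = 450 MPa): end bolts L_c = 32 − 18/2 = 23, R_n = min(1.2×23×16×450, 2.4×16×16×450) = 198.72 kN/bolt; interior L_c = 48 − 18 = 30, R_n = 259.2 kN/bolt. φR_n = 0.75 × (1×198.72 + 2×259.2) = 537.8 kN.
Governing: min(261.9, 537.8) = 261.9 kN → bolt shear.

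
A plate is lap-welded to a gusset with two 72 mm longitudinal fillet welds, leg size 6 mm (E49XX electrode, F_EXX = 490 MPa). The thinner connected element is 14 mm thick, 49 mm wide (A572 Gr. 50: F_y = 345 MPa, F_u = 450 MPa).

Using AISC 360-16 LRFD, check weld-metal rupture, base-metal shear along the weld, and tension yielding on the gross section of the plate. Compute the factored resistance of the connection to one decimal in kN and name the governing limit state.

Weld metal: throat = 0.707×6 = 4.242 mm, L = 2×72 = 144 mm. φR_n = 0.75 × 0.6 × 490 × 4.242 × 144 = 134.7 kN.
Base metal shear (14 mm plate): yield φR_n = 1.0×0.6×345×14×144 = 417.3 kN; rupture φR_n = 0.75×0.6×450×14×144 = 408.2 kN; take 408.2 kN (rupture).
Tension yield (gross): A_g = 49×14 = 686 mm². φR_n = 0.90 × 345 × 686 = 213.0 kN.
Governing: min(134.7, 408.2, 213.0) = 134.7 kN → weld metal.

134.7 kN (weld metal governs)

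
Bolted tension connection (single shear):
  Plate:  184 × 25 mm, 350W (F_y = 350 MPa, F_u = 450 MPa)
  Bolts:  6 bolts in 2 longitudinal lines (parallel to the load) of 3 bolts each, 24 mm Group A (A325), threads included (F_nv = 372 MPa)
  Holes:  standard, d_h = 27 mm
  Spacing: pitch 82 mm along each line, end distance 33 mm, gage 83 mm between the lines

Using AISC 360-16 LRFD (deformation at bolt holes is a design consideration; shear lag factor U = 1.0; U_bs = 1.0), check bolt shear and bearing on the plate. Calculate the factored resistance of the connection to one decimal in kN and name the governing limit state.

757.3 kN (bolt shear governs)

Bolt shear: A_b = π(24)²/4 = 452.39 mm². φR_n = 0.75 × 372 × 452.39 × 6 × 1 = 757.3 kN.
Bearing (25 mm plate, F_u = 450 MPa): end bolts L_c = 33 − 27/2 = 19.5, R_n = min(1.2×19.5×25×450, 2.4×24×25×450) = 263.25 kN/bolt; interior L_c = 82 − 27 = 55, R_n = 648 kN/bolt. φR_n = 0.75 × (2×263.25 + 4×648) = 2338.9 kN.
Governing: min(757.3, 2338.9) = 757.3 kN → bolt shear.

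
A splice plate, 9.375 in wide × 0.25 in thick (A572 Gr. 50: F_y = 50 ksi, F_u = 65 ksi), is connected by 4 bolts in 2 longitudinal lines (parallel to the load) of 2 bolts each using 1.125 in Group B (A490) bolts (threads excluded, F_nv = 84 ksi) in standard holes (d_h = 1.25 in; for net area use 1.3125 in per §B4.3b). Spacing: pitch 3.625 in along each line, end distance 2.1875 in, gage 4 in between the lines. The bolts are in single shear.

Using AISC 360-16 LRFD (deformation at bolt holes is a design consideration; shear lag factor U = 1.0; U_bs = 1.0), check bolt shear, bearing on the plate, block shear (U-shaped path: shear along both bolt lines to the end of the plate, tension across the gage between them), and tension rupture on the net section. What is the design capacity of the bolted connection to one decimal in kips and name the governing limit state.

82.3 kips (net-section rupture governs)

Bolt shear: A_b = π(1.125)²/4 = 0.99402 in². φR_n = 0.75 × 84 × 0.99402 × 4 × 1 = 250.5 kips.
Bearing (0.25 in plate, F_u = 65 ksi): end bolts L_c = 2.1875 − 1.25/2 = 1.5625, R_n = min(1.2×1.5625×0.25×65, 2.4×1.125×0.25×65) = 30.469 kips/bolt; interior L_c = 3.625 − 1.25 = 2.375, R_n = 43.875 kips/bolt. φR_n = 0.75 × (2×30.469 + 2×43.875) = 111.5 kips.
Block shear: shear path 2×[2.1875+1×3.625] = 2×5.8125 in, A_gv = 2.9063, A_nv = 2×(5.8125 − 1.5×1.3125)×0.25 = 1.9219 in²; tension across gage: (4 − 1×1.3125)×0.25 = 0.67188 in². R_n = min(0.6×65×1.9219, 0.6×50×2.9063) + 1.0×65×0.67188 = min(74.954, 87.189) + 43.672 = 118.63 kips. φR_n = 0.75 × 118.63 = 89.0 kips.
Tension rupture (net): A_n = (9.375 − 2×1.3125)×0.25 = 1.6875 in² (U = 1.0, A_e = A_n). φR_n = 0.75 × 65 × 1.6875 = 82.3 kips.
Governing: min(250.5, 111.5, 89.0, 82.3) = 82.3 kips → net-section rupture.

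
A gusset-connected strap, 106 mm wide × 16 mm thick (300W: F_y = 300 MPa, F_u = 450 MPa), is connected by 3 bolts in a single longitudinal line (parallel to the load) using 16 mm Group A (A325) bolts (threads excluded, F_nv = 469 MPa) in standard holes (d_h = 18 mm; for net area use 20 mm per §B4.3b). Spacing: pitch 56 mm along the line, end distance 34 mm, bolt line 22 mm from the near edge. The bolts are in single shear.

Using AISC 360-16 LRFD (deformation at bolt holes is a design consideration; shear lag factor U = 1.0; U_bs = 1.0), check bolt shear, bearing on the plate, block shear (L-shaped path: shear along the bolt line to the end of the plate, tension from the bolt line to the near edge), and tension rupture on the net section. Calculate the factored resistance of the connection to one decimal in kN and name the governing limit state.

Bolt shear: A_b = π(16)²/4 = 201.06 mm². φR_n = 0.75 × 469 × 201.06 × 3 × 1 = 212.2 kN.
Bearing (16 mm plate, F_u = 450 MPa): end bolts L_c = 34 − 18/2 = 25, R_n = min(1.2×25×16×450, 2.4×16×16×450) = 216 kN/bolt; interior L_c = 56 − 18 = 38, R_n = 276.48 kN/bolt. φR_n = 0.75 × (1×216 + 2×276.48) = 576.7 kN.
Block shear: shear path 1×[34+2×56] = 1×146 mm, A_gv = 2336, A_nv = 1×(146 − 2.5×20)×16 = 1536 mm²; tension to near edge: (22 − 0.5×20)×16 = 192 mm². R_n = min(0.6×450×1536, 0.6×300×2336) + 1.0×450×192 = min(414.72, 420.48) + 86.4 = 501.12 kN. φR_n = 0.75 × 501.12 = 375.8 kN.
Tension rupture (net): A_n = (106 − 1×20)×16 = 1376 mm² (U = 1.0, A_e = A_n). φR_n = 0.75 × 450 × 1376 = 464.4 kN.
Governing: min(212.2, 576.7, 375.8, 464.4) = 212.2 kN → bolt shear.

212.2 kN (bolt shear governs)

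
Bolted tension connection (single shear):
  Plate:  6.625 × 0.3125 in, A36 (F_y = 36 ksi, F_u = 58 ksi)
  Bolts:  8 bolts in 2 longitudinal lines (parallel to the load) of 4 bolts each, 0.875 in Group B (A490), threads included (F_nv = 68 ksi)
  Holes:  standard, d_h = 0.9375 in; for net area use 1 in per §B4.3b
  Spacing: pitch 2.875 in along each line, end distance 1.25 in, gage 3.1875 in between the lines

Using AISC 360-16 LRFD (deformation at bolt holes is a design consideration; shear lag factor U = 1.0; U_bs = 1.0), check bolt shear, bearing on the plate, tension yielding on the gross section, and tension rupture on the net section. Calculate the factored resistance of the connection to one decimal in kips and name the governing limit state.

62.9 kips (net-section rupture governs)

Bolt shear: A_b = π(0.875)²/4 = 0.60132 in². φR_n = 0.75 × 68 × 0.60132 × 8 × 1 = 245.3 kips.
Bearing (0.3125 in plate, F_u = 58 ksi): end bolts L_c = 1.25 − 0.9375/2 = 0.78125, R_n = min(1.2×0.78125×0.3125×58, 2.4×0.875×0.3125×58) = 16.992 kips/bolt; interior L_c = 2.875 − 0.9375 = 1.9375, R_n = 38.063 kips/bolt. φR_n = 0.75 × (2×16.992 + 6×38.063) = 196.8 kips.
Tension yield (gross): A_g = 6.625×0.3125 = 2.0703 in². φR_n = 0.90 × 36 × 2.0703 = 67.1 kips.
Tension rupture (net): A_n = (6.625 − 2×1)×0.3125 = 1.4453 in² (U = 1.0, A_e = A_n). φR_n = 0.75 × 58 × 1.4453 = 62.9 kips.
Governing: min(245.3, 196.8, 67.1, 62.9) = 62.9 kips → net-section rupture.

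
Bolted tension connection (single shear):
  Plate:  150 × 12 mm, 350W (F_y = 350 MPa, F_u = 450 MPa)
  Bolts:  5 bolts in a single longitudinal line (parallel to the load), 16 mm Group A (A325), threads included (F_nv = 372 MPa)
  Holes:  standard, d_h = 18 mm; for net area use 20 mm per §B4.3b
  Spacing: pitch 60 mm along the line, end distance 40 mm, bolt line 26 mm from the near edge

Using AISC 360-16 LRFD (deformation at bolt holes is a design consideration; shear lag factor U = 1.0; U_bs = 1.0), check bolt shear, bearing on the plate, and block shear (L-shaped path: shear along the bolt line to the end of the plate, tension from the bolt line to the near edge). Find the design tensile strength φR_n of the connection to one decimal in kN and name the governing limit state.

Bolt shear: A_b = π(16)²/4 = 201.06 mm². φR_n = 0.75 × 372 × 201.06 × 5 × 1 = 280.5 kN.
Bearing (12 mm plate, F_u = 450 MPa): end bolts L_c = 40 − 18/2 = 31, R_n = min(1.2×31×12×450, 2.4×16×12×450) = 200.88 kN/bolt; interior L_c = 60 − 18 = 42, R_n = 207.36 kN/bolt. φR_n = 0.75 × (1×200.88 + 4×207.36) = 772.7 kN.
Block shear: shear path 1×[40+4×60] = 1×280 mm, A_gv = 3360, A_nv = 1×(280 − 4.5×20)×12 = 2280 mm²; tension to near edge: (26 − 0.5×20)×12 = 192 mm². R_n = min(0.6×450×2280, 0.6×350×3360) + 1.0×450×192 = min(615.6, 705.6) + 86.4 = 702 kN. φR_n = 0.75 × 702 = 526.5 kN.
Governing: min(280.5, 772.7, 526.5) = 280.5 kN → bolt shear.

280.5 kN (bolt shear governs)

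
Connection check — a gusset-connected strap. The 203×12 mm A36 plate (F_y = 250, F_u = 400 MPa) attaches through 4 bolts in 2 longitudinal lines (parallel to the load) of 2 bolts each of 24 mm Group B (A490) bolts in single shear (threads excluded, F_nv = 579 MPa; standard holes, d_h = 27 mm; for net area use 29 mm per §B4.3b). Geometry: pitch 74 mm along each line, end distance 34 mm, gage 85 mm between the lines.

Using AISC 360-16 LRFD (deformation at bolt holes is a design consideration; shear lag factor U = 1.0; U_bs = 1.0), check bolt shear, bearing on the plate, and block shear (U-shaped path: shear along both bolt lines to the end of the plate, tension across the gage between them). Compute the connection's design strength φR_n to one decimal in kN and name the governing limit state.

Bolt shear: A_b = π(24)²/4 = 452.39 mm². φR_n = 0.75 × 579 × 452.39 × 4 × 1 = 785.8 kN.
Bearing (12 mm plate, F_u = 400 MPa): end bolts L_c = 34 − 27/2 = 20.5, R_n = min(1.2×20.5×12×400, 2.4×24×12×400) = 118.08 kN/bolt; interior L_c = 74 − 27 = 47, R_n = 270.72 kN/bolt. φR_n = 0.75 × (2×118.08 + 2×270.72) = 583.2 kN.
Block shear: shear path 2×[34+1×74] = 2×108 mm, A_gv = 2592, A_nv = 2×(108 − 1.5×29)×12 = 1548 mm²; tension across gage: (85 − 1×29)×12 = 672 mm². R_n = min(0.6×400×1548, 0.6×250×2592) + 1.0×400×672 = min(371.52, 388.8) + 268.8 = 640.32 kN. φR_n = 0.75 × 640.32 = 480.2 kN.
Governing: min(785.8, 583.2, 480.2) = 480.2 kN → block shear.

480.2 kN (block shear governs)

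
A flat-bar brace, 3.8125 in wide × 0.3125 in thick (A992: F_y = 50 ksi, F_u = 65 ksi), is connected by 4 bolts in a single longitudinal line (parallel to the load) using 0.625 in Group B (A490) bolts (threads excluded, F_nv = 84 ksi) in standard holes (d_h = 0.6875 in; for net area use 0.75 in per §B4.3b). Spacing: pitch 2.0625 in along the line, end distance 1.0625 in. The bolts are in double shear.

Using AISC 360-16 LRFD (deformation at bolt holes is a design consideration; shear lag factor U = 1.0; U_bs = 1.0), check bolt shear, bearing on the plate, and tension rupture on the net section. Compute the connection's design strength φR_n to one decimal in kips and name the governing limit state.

Bolt shear: A_b = π(0.625)²/4 = 0.3068 in². φR_n = 0.75 × 84 × 0.3068 × 4 × 2 = 154.6 kips.
Bearing (0.3125 in plate, F_u = 65 ksi): end bolts L_c = 1.0625 − 0.6875/2 = 0.71875, R_n = min(1.2×0.71875×0.3125×65, 2.4×0.625×0.3125×65) = 17.52 kips/bolt; interior L_c = 2.0625 − 0.6875 = 1.375, R_n = 30.469 kips/bolt. φR_n = 0.75 × (1×17.52 + 3×30.469) = 81.7 kips.
Tension rupture (net): A_n = (3.8125 − 1×0.75)×0.3125 = 0.95703 in² (U = 1.0, A_e = A_n). φR_n = 0.75 × 65 × 0.95703 = 46.7 kips.
Governing: min(154.6, 81.7, 46.7) = 46.7 kips → net-section rupture.

46.7 kips (net-section rupture governs)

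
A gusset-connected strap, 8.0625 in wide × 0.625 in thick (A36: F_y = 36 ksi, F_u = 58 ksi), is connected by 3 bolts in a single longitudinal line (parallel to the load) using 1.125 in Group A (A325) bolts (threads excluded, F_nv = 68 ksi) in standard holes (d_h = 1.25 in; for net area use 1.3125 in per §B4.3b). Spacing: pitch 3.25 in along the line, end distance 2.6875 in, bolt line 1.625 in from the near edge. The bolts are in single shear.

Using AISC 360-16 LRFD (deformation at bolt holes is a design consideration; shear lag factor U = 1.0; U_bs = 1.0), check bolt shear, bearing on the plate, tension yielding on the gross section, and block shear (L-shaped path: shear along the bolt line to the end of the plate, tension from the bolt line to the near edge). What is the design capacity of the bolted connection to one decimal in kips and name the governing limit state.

119.4 kips (block shear governs)

Bolt shear: A_b = π(1.125)²/4 = 0.99402 in². φR_n = 0.75 × 68 × 0.99402 × 3 × 1 = 152.1 kips.
Bearing (0.625 in plate, F_u = 58 ksi): end bolts L_c = 2.6875 − 1.25/2 = 2.0625, R_n = min(1.2×2.0625×0.625×58, 2.4×1.125×0.625×58) = 89.719 kips/bolt; interior L_c = 3.25 − 1.25 = 2, R_n = 87 kips/bolt. φR_n = 0.75 × (1×89.719 + 2×87) = 197.8 kips.
Tension yield (gross): A_g = 8.0625×0.625 = 5.0391 in². φR_n = 0.90 × 36 × 5.0391 = 163.3 kips.
Block shear: shear path 1×[2.6875+2×3.25] = 1×9.1875 in, A_gv = 5.7422, A_nv = 1×(9.1875 − 2.5×1.3125)×0.625 = 3.6914 in²; tension to near edge: (1.625 − 0.5×1.3125)×0.625 = 0.60547 in². R_n = min(0.6×58×3.6914, 0.6×36×5.7422) + 1.0×58×0.60547 = min(128.46, 124.03) + 35.117 = 159.15 kips. φR_n = 0.75 × 159.15 = 119.4 kips.
Governing: min(152.1, 197.8, 163.3, 119.4) = 119.4 kips → block shear.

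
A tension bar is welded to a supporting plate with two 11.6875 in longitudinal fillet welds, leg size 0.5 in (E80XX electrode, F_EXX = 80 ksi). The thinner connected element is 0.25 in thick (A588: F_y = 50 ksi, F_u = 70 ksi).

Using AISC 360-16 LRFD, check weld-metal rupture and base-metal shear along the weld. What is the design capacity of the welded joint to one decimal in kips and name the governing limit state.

175.3 kips (base-metal shear governs)

Weld metal: throat = 0.707×0.5 = 0.3535 in, L = 2×11.6875 = 23.375 in. φR_n = 0.75 × 0.6 × 80 × 0.3535 × 23.375 = 297.5 kips.
Base metal shear (0.25 in plate): yield φR_n = 1.0×0.6×50×0.25×23.375 = 175.3 kips; rupture φR_n = 0.75×0.6×70×0.25×23.375 = 184.1 kips; take 175.3 kips (yield).
Governing: min(297.5, 175.3) = 175.3 kips → base-metal shear.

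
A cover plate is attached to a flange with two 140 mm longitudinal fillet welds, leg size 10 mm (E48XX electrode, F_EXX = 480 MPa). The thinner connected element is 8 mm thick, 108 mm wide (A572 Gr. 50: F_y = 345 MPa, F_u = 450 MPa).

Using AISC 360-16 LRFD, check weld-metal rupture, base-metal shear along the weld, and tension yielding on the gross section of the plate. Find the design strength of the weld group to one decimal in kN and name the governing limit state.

Weld metal: throat = 0.707×10 = 7.07 mm, L = 2×140 = 280 mm. φR_n = 0.75 × 0.6 × 480 × 7.07 × 280 = 427.6 kN.
Base metal shear (8 mm plate): yield φR_n = 1.0×0.6×345×8×280 = 463.7 kN; rupture φR_n = 0.75×0.6×450×8×280 = 453.6 kN; take 453.6 kN (rupture).
Tension yield (gross): A_g = 108×8 = 864 mm². φR_n = 0.90 × 345 × 864 = 268.3 kN.
Governing: min(427.6, 453.6, 268.3) = 268.3 kN → gross-section yield.

268.3 kN (gross-section yield governs)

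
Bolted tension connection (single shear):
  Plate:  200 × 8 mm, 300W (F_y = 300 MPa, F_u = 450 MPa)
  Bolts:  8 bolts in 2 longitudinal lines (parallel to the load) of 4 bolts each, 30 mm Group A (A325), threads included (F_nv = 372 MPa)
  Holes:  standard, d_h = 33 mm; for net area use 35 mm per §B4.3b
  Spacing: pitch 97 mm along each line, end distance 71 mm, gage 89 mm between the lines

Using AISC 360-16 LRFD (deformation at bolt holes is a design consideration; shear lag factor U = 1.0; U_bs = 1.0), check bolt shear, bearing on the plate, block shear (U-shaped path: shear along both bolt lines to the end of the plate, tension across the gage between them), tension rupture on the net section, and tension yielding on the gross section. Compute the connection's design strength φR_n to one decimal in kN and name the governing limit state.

351.0 kN (net-section rupture governs)

Bolt shear: A_b = π(30)²/4 = 706.86 mm². φR_n = 0.75 × 372 × 706.86 × 8 × 1 = 1577.7 kN.
Bearing (8 mm plate, F_u = 450 MPa): end bolts L_c = 71 − 33/2 = 54.5, R_n = min(1.2×54.5×8×450, 2.4×30×8×450) = 235.44 kN/bolt; interior L_c = 97 − 33 = 64, R_n = 259.2 kN/bolt. φR_n = 0.75 × (2×235.44 + 6×259.2) = 1519.6 kN.
Block shear: shear path 2×[71+3×97] = 2×362 mm, A_gv = 5792, A_nv = 2×(362 − 3.5×35)×8 = 3832 mm²; tension across gage: (89 − 1×35)×8 = 432 mm². R_n = min(0.6×450×3832, 0.6×300×5792) + 1.0×450×432 = min(1034.6, 1042.6) + 194.4 = 1229 kN. φR_n = 0.75 × 1229 = 921.8 kN.
Tension rupture (net): A_n = (200 − 2×35)×8 = 1040 mm² (U = 1.0, A_e = A_n). φR_n = 0.75 × 450 × 1040 = 351.0 kN.
Tension yield (gross): A_g = 200×8 = 1600 mm². φR_n = 0.90 × 300 × 1600 = 432.0 kN.
Governing: min(1577.7, 1519.6, 921.8, 351.0, 432.0) = 351.0 kN → net-section rupture.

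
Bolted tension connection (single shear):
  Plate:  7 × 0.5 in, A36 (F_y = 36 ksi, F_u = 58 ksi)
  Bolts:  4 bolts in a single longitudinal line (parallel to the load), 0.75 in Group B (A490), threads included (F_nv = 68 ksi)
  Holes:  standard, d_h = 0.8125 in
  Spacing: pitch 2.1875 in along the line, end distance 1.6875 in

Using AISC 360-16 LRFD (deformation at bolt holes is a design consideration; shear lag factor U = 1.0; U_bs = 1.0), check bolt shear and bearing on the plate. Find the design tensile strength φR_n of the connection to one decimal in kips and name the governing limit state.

90.1 kips (bolt shear governs)

Bolt shear: A_b = π(0.75)²/4 = 0.44179 in². φR_n = 0.75 × 68 × 0.44179 × 4 × 1 = 90.1 kips.
Bearing (0.5 in plate, F_u = 58 ksi): end bolts L_c = 1.6875 − 0.8125/2 = 1.28125, R_n = min(1.2×1.28125×0.5×58, 2.4×0.75×0.5×58) = 44.588 kips/bolt; interior L_c = 2.1875 − 0.8125 = 1.375, R_n = 47.85 kips/bolt. φR_n = 0.75 × (1×44.588 + 3×47.85) = 141.1 kips.
Governing: min(90.1, 141.1) = 90.1 kips → bolt shear.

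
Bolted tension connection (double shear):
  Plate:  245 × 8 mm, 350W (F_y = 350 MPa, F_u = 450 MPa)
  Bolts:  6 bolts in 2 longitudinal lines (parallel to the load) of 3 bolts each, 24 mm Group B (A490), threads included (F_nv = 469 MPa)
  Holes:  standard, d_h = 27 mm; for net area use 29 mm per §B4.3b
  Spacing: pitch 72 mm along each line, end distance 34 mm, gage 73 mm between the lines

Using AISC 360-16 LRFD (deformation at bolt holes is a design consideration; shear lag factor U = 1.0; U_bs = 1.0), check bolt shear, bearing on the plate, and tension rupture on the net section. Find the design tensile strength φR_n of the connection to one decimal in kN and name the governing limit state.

504.9 kN (net-section rupture governs)

Bolt shear: A_b = π(24)²/4 = 452.39 mm². φR_n = 0.75 × 469 × 452.39 × 6 × 2 = 1909.5 kN.
Bearing (8 mm plate, F_u = 450 MPa): end bolts L_c = 34 − 27/2 = 20.5, R_n = min(1.2×20.5×8×450, 2.4×24×8×450) = 88.56 kN/bolt; interior L_c = 72 − 27 = 45, R_n = 194.4 kN/bolt. φR_n = 0.75 × (2×88.56 + 4×194.4) = 716.0 kN.
Tension rupture (net): A_n = (245 − 2×29)×8 = 1496 mm² (U = 1.0, A_e = A_n). φR_n = 0.75 × 450 × 1496 = 504.9 kN.
Governing: min(1909.5, 716.0, 504.9) = 504.9 kN → net-section rupture.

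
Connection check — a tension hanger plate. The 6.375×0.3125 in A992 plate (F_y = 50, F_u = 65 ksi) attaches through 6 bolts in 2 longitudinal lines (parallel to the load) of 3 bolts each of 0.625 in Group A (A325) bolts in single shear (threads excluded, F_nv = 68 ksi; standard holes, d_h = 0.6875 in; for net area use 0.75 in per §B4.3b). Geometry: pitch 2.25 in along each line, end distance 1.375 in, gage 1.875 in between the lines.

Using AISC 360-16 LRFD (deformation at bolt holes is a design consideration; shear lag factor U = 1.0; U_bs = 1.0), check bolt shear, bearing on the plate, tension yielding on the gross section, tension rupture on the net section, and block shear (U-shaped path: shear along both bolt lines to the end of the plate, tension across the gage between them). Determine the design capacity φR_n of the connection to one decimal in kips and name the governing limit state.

Bolt shear: A_b = π(0.625)²/4 = 0.3068 in². φR_n = 0.75 × 68 × 0.3068 × 6 × 1 = 93.9 kips.
Bearing (0.3125 in plate, F_u = 65 ksi): end bolts L_c = 1.375 − 0.6875/2 = 1.03125, R_n = min(1.2×1.03125×0.3125×65, 2.4×0.625×0.3125×65) = 25.137 kips/bolt; interior L_c = 2.25 − 0.6875 = 1.5625, R_n = 30.469 kips/bolt. φR_n = 0.75 × (2×25.137 + 4×30.469) = 129.1 kips.
Tension yield (gross): A_g = 6.375×0.3125 = 1.9922 in². φR_n = 0.90 × 50 × 1.9922 = 89.6 kips.
Tension rupture (net): A_n = (6.375 − 2×0.75)×0.3125 = 1.5234 in² (U = 1.0, A_e = A_n). φR_n = 0.75 × 65 × 1.5234 = 74.3 kips.
Block shear: shear path 2×[1.375+2×2.25] = 2×5.875 in, A_gv = 3.6719, A_nv = 2×(5.875 − 2.5×0.75)×0.3125 = 2.5 in²; tension across gage: (1.875 − 1×0.75)×0.3125 = 0.35156 in². R_n = min(0.6×65×2.5, 0.6×50×3.6719) + 1.0×65×0.35156 = min(97.5, 110.16) + 22.851 = 120.35 kips. φR_n = 0.75 × 120.35 = 90.3 kips.
Governing: min(93.9, 129.1, 89.6, 74.3, 90.3) = 74.3 kips → net-section rupture.

74.3 kips (net-section rupture governs)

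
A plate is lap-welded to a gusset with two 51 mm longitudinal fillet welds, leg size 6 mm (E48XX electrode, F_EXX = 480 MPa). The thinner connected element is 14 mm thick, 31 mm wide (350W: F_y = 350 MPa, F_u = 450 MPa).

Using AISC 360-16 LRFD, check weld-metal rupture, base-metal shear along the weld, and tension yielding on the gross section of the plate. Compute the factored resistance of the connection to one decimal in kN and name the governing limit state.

Weld metal: throat = 0.707×6 = 4.242 mm, L = 2×51 = 102 mm. φR_n = 0.75 × 0.6 × 480 × 4.242 × 102 = 93.5 kN.
Base metal shear (14 mm plate): yield φR_n = 1.0×0.6×350×14×102 = 299.9 kN; rupture φR_n = 0.75×0.6×450×14×102 = 289.2 kN; take 289.2 kN (rupture).
Tension yield (gross): A_g = 31×14 = 434 mm². φR_n = 0.90 × 350 × 434 = 136.7 kN.
Governing: min(93.5, 289.2, 136.7) = 93.5 kN → weld metal.

93.5 kN (weld metal governs)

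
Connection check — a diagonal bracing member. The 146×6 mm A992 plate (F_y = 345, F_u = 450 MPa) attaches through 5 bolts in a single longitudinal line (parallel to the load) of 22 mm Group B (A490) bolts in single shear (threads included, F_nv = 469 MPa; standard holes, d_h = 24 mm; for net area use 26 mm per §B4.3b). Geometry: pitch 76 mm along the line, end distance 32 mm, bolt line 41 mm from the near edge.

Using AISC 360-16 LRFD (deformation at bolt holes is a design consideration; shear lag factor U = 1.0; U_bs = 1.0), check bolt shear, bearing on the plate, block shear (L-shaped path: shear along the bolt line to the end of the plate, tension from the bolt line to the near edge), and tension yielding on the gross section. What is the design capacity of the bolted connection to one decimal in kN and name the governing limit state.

Bolt shear: A_b = π(22)²/4 = 380.13 mm². φR_n = 0.75 × 469 × 380.13 × 5 × 1 = 668.6 kN.
Bearing (6 mm plate, F_u = 450 MPa): end bolts L_c = 32 − 24/2 = 20, R_n = min(1.2×20×6×450, 2.4×22×6×450) = 64.8 kN/bolt; interior L_c = 76 − 24 = 52, R_n = 142.56 kN/bolt. φR_n = 0.75 × (1×64.8 + 4×142.56) = 476.3 kN.
Block shear: shear path 1×[32+4×76] = 1×336 mm, A_gv = 2016, A_nv = 1×(336 − 4.5×26)×6 = 1314 mm²; tension to near edge: (41 − 0.5×26)×6 = 168 mm². R_n = min(0.6×450×1314, 0.6×345×2016) + 1.0×450×168 = min(354.78, 417.31) + 75.6 = 430.38 kN. φR_n = 0.75 × 430.38 = 322.8 kN.
Tension yield (gross): A_g = 146×6 = 876 mm². φR_n = 0.90 × 345 × 876 = 272.0 kN.
Governing: min(668.6, 476.3, 322.8, 272.0) = 272.0 kN → gross-section yield.

272.0 kN (gross-section yield governs)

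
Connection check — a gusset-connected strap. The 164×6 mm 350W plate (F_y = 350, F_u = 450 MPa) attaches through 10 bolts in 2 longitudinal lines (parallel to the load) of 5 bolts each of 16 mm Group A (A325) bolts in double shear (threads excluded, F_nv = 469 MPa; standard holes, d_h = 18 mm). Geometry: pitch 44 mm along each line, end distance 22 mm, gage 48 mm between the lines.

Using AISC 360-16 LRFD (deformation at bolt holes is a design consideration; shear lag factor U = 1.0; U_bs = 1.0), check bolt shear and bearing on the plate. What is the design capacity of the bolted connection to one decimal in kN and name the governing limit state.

568.6 kN (bearing governs)

Bolt shear: A_b = π(16)²/4 = 201.06 mm². φR_n = 0.75 × 469 × 201.06 × 10 × 2 = 1414.5 kN.
Bearing (6 mm plate, F_u = 450 MPa): end bolts L_c = 22 − 18/2 = 13, R_n = min(1.2×13×6×450, 2.4×16×6×450) = 42.12 kN/bolt; interior L_c = 44 − 18 = 26, R_n = 84.24 kN/bolt. φR_n = 0.75 × (2×42.12 + 8×84.24) = 568.6 kN.
Governing: min(1414.5, 568.6) = 568.6 kN → bearing.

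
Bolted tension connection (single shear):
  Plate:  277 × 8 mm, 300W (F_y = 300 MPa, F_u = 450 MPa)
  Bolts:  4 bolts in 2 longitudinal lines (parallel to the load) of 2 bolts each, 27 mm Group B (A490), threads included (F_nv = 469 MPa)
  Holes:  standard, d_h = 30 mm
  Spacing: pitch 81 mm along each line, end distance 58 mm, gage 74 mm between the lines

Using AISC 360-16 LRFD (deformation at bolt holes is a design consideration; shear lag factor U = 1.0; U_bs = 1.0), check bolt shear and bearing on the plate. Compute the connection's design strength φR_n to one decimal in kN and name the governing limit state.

609.1 kN (bearing governs)

Bolt shear: A_b = π(27)²/4 = 572.56 mm². φR_n = 0.75 × 469 × 572.56 × 4 × 1 = 805.6 kN.
Bearing (8 mm plate, F_u = 450 MPa): end bolts L_c = 58 − 30/2 = 43, R_n = min(1.2×43×8×450, 2.4×27×8×450) = 185.76 kN/bolt; interior L_c = 81 − 30 = 51, R_n = 220.32 kN/bolt. φR_n = 0.75 × (2×185.76 + 2×220.32) = 609.1 kN.
Governing: min(805.6, 609.1) = 609.1 kN → bearing.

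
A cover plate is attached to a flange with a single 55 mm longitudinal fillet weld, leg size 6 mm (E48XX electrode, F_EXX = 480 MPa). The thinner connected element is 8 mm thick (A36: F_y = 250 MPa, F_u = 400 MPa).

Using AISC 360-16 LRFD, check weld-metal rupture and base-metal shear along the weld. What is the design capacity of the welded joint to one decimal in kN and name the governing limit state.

Weld metal: throat = 0.707×6 = 4.242 mm, L = 55 mm. φR_n = 0.75 × 0.6 × 480 × 4.242 × 55 = 50.4 kN.
Base metal shear (8 mm plate): yield φR_n = 1.0×0.6×250×8×55 = 66.0 kN; rupture φR_n = 0.75×0.6×400×8×55 = 79.2 kN; take 66.0 kN (yield).
Governing: min(50.4, 66.0) = 50.4 kN → weld metal.

50.4 kN (weld metal governs)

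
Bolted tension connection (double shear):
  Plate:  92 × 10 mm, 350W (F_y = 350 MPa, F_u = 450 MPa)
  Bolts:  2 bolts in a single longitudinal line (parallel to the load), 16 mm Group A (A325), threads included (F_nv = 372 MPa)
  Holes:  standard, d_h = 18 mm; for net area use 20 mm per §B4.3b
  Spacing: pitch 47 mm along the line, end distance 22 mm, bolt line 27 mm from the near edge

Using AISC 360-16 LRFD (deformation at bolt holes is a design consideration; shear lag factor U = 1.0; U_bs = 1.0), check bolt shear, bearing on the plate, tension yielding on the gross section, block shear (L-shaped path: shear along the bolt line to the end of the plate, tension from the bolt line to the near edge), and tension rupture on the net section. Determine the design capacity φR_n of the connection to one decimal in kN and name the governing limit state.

Bolt shear: A_b = π(16)²/4 = 201.06 mm². φR_n = 0.75 × 372 × 201.06 × 2 × 2 = 224.4 kN.
Bearing (10 mm plate, F_u = 450 MPa): end bolts L_c = 22 − 18/2 = 13, R_n = min(1.2×13×10×450, 2.4×16×10×450) = 70.2 kN/bolt; interior L_c = 47 − 18 = 29, R_n = 156.6 kN/bolt. φR_n = 0.75 × (1×70.2 + 1×156.6) = 170.1 kN.
Tension yield (gross): A_g = 92×10 = 920 mm². φR_n = 0.90 × 350 × 920 = 289.8 kN.
Block shear: shear path 1×[22+1×47] = 1×69 mm, A_gv = 690, A_nv = 1×(69 − 1.5×20)×10 = 390 mm²; tension to near edge: (27 − 0.5×20)×10 = 170 mm². R_n = min(0.6×450×390, 0.6×350×690) + 1.0×450×170 = min(105.3, 144.9) + 76.5 = 181.8 kN. φR_n = 0.75 × 181.8 = 136.4 kN.
Tension rupture (net): A_n = (92 − 1×20)×10 = 720 mm² (U = 1.0, A_e = A_n). φR_n = 0.75 × 450 × 720 = 243.0 kN.
Governing: min(224.4, 170.1, 289.8, 136.4, 243.0) = 136.4 kN → block shear.

136.4 kN (block shear governs)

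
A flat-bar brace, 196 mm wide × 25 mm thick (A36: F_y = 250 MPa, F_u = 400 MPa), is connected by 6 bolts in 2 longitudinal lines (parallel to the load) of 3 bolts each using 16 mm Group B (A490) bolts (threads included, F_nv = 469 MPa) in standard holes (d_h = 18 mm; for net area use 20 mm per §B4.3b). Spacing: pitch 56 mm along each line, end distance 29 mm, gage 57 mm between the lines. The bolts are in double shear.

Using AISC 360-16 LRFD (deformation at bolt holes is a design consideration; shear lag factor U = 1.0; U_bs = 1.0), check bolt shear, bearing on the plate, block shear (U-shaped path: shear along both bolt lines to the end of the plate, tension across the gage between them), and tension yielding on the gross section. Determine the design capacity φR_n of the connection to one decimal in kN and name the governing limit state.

848.7 kN (bolt shear governs)

Bolt shear: A_b = π(16)²/4 = 201.06 mm². φR_n = 0.75 × 469 × 201.06 × 6 × 2 = 848.7 kN.
Bearing (25 mm plate, F_u = 400 MPa): end bolts L_c = 29 − 18/2 = 20, R_n = min(1.2×20×25×400, 2.4×16×25×400) = 240 kN/bolt; interior L_c = 56 − 18 = 38, R_n = 384 kN/bolt. φR_n = 0.75 × (2×240 + 4×384) = 1512.0 kN.
Block shear: shear path 2×[29+2×56] = 2×141 mm, A_gv = 7050, A_nv = 2×(141 − 2.5×20)×25 = 4550 mm²; tension across gage: (57 − 1×20)×25 = 925 mm². R_n = min(0.6×400×4550, 0.6×250×7050) + 1.0×400×925 = min(1092, 1057.5) + 370 = 1427.5 kN. φR_n = 0.75 × 1427.5 = 1070.6 kN.
Tension yield (gross): A_g = 196×25 = 4900 mm². φR_n = 0.90 × 250 × 4900 = 1102.5 kN.
Governing: min(848.7, 1512.0, 1070.6, 1102.5) = 848.7 kN → bolt shear.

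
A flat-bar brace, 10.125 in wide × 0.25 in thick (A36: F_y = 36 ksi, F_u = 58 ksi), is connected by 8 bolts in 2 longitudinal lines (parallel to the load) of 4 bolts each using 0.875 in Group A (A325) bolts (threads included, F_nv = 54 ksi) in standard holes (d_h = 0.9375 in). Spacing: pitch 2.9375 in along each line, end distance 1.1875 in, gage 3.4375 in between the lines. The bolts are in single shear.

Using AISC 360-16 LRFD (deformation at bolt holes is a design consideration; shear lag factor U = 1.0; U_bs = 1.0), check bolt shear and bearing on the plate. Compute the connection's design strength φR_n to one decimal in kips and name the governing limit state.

Bolt shear: A_b = π(0.875)²/4 = 0.60132 in². φR_n = 0.75 × 54 × 0.60132 × 8 × 1 = 194.8 kips.
Bearing (0.25 in plate, F_u = 58 ksi): end bolts L_c = 1.1875 − 0.9375/2 = 0.71875, R_n = min(1.2×0.71875×0.25×58, 2.4×0.875×0.25×58) = 12.506 kips/bolt; interior L_c = 2.9375 − 0.9375 = 2, R_n = 30.45 kips/bolt. φR_n = 0.75 × (2×12.506 + 6×30.45) = 155.8 kips.
Governing: min(194.8, 155.8) = 155.8 kips → bearing.

155.8 kips (bearing governs)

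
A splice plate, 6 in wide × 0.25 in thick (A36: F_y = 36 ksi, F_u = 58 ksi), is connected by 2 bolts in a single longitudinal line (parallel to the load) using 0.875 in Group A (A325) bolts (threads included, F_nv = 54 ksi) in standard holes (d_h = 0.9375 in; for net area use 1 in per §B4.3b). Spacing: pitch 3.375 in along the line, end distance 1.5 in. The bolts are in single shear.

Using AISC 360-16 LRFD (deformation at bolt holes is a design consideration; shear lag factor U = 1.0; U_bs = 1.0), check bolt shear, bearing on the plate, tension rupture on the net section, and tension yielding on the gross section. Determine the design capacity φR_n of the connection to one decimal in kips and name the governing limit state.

36.3 kips (bearing governs)

Bolt shear: A_b = π(0.875)²/4 = 0.60132 in². φR_n = 0.75 × 54 × 0.60132 × 2 × 1 = 48.7 kips.
Bearing (0.25 in plate, F_u = 58 ksi): end bolts L_c = 1.5 − 0.9375/2 = 1.03125, R_n = min(1.2×1.03125×0.25×58, 2.4×0.875×0.25×58) = 17.944 kips/bolt; interior L_c = 3.375 − 0.9375 = 2.4375, R_n = 30.45 kips/bolt. φR_n = 0.75 × (1×17.944 + 1×30.45) = 36.3 kips.
Tension rupture (net): A_n = (6 − 1×1)×0.25 = 1.25 in² (U = 1.0, A_e = A_n). φR_n = 0.75 × 58 × 1.25 = 54.4 kips.
Tension yield (gross): A_g = 6×0.25 = 1.5 in². φR_n = 0.90 × 36 × 1.5 = 48.6 kips.
Governing: min(48.7, 36.3, 54.4, 48.6) = 36.3 kips → bearing.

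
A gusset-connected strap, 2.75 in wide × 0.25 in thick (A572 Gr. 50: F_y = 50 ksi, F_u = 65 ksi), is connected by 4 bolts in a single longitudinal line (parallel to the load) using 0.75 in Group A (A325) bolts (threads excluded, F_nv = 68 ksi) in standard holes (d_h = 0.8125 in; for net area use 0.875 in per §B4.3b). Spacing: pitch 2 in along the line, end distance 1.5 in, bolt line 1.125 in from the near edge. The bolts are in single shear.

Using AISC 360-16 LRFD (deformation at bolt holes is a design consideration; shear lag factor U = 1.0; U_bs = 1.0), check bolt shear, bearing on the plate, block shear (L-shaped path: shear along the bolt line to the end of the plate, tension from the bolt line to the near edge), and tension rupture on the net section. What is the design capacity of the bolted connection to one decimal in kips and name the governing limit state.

22.9 kips (net-section rupture governs)

Bolt shear: A_b = π(0.75)²/4 = 0.44179 in². φR_n = 0.75 × 68 × 0.44179 × 4 × 1 = 90.1 kips.
Bearing (0.25 in plate, F_u = 65 ksi): end bolts L_c = 1.5 − 0.8125/2 = 1.09375, R_n = min(1.2×1.09375×0.25×65, 2.4×0.75×0.25×65) = 21.328 kips/bolt; interior L_c = 2 − 0.8125 = 1.1875, R_n = 23.156 kips/bolt. φR_n = 0.75 × (1×21.328 + 3×23.156) = 68.1 kips.
Block shear: shear path 1×[1.5+3×2] = 1×7.5 in, A_gv = 1.875, A_nv = 1×(7.5 − 3.5×0.875)×0.25 = 1.1094 in²; tension to near edge: (1.125 − 0.5×0.875)×0.25 = 0.17188 in². R_n = min(0.6×65×1.1094, 0.6×50×1.875) + 1.0×65×0.17188 = min(43.267, 56.25) + 11.172 = 54.439 kips. φR_n = 0.75 × 54.439 = 40.8 kips.
Tension rupture (net): A_n = (2.75 − 1×0.875)×0.25 = 0.46875 in² (U = 1.0, A_e = A_n). φR_n = 0.75 × 65 × 0.46875 = 22.9 kips.
Governing: min(90.1, 68.1, 40.8, 22.9) = 22.9 kips → net-section rupture.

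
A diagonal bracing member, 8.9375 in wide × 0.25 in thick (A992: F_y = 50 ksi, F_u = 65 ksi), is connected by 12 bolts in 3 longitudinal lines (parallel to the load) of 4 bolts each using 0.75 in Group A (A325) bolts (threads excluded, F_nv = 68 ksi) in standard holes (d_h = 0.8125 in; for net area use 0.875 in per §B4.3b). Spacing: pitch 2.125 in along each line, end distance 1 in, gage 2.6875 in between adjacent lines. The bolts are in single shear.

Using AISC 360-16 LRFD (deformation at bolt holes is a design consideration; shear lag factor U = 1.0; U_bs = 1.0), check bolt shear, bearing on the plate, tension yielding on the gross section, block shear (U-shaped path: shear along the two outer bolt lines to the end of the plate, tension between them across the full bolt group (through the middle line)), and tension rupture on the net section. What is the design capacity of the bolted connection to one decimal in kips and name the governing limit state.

Bolt shear: A_b = π(0.75)²/4 = 0.44179 in². φR_n = 0.75 × 68 × 0.44179 × 12 × 1 = 270.4 kips.
Bearing (0.25 in plate, F_u = 65 ksi): end bolts L_c = 1 − 0.8125/2 = 0.59375, R_n = min(1.2×0.59375×0.25×65, 2.4×0.75×0.25×65) = 11.578 kips/bolt; interior L_c = 2.125 − 0.8125 = 1.3125, R_n = 25.594 kips/bolt. φR_n = 0.75 × (3×11.578 + 9×25.594) = 198.8 kips.
Tension yield (gross): A_g = 8.9375×0.25 = 2.2344 in². φR_n = 0.90 × 50 × 2.2344 = 100.5 kips.
Block shear: shear path 2×[1+3×2.125] = 2×7.375 in, A_gv = 3.6875, A_nv = 2×(7.375 − 3.5×0.875)×0.25 = 2.1563 in²; tension across gage: (5.375 − 2×0.875)×0.25 = 0.90625 in². R_n = min(0.6×65×2.1563, 0.6×50×3.6875) + 1.0×65×0.90625 = min(84.096, 110.63) + 58.906 = 143 kips. φR_n = 0.75 × 143 = 107.3 kips.
Tension rupture (net): A_n = (8.9375 − 3×0.875)×0.25 = 1.5781 in² (U = 1.0, A_e = A_n). φR_n = 0.75 × 65 × 1.5781 = 76.9 kips.
Governing: min(270.4, 198.8, 100.5, 107.3, 76.9) = 76.9 kips → net-section rupture.

76.9 kips (net-section rupture governs)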